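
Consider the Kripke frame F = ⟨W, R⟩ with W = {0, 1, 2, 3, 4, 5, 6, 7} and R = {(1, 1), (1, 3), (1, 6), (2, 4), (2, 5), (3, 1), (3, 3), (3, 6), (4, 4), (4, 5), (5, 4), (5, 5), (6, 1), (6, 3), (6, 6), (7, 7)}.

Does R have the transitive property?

Yes

Transitive: yes — every two-step R-path is closed by a direct edge.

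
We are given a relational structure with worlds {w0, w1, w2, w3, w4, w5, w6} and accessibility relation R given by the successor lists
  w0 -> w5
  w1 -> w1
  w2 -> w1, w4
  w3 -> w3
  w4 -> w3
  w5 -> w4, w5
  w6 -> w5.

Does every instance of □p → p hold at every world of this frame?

No

The schema T characterises exactly the reflexive frames.
Reflexive: no — w0 is not related to itself.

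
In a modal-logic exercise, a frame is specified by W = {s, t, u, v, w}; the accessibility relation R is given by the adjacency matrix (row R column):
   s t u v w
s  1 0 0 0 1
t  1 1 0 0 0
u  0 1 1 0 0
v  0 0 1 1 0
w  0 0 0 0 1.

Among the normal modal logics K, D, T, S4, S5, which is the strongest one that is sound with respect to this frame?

T

Serial (axiom D): yes — every world has a successor (e.g. s R s).
Reflexive (axiom T): yes — every world is R-related to itself.
Transitive (axiom 4): no — t R s and s R w, but not t R w.
Euclidean (axiom 5): no — s R w and s R s, but not w R s.
So F validates K, D, T; S4 would additionally require R to be transitive. The strongest is T.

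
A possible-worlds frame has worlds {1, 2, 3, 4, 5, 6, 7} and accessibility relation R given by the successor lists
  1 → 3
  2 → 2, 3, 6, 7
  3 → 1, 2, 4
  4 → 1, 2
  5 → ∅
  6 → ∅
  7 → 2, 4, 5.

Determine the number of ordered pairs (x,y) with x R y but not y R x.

Enumerating: (2,6), (3,4), (4,1), (4,2), (7,4), (7,5).

6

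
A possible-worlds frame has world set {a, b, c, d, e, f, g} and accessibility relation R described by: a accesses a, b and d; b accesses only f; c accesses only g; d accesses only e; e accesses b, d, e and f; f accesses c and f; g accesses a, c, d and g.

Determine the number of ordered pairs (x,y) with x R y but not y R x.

8

Enumerating: (a,b), (a,d), (b,f), (e,b), (e,f), (f,c), (g,a), (g,d).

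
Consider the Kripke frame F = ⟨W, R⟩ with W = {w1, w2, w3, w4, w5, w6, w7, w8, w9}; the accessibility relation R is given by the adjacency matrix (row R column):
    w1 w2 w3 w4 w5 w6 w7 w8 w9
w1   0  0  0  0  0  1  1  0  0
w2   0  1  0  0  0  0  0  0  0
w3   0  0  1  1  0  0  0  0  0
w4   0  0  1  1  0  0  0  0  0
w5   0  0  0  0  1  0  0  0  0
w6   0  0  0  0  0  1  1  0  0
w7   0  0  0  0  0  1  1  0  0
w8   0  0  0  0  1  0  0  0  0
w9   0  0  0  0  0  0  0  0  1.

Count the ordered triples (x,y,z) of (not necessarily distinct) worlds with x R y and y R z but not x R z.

0

R is transitive; there are no such tuples.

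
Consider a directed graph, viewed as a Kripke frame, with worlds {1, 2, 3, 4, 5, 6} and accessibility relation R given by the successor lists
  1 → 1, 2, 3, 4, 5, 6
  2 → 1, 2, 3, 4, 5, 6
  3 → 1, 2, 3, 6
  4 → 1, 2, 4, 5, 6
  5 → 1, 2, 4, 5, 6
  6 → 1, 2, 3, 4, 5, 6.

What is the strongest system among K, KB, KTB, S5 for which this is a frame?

Symmetric (axiom B): yes — every pair in R has its reverse in R.
Reflexive (axiom T): yes — every world is R-related to itself.
Euclidean (axiom 5): no — 1 R 3 and 1 R 4, but not 3 R 4.
So F validates K, KB, KTB; S5 would additionally require R to be Euclidean. The strongest is KTB.

KTB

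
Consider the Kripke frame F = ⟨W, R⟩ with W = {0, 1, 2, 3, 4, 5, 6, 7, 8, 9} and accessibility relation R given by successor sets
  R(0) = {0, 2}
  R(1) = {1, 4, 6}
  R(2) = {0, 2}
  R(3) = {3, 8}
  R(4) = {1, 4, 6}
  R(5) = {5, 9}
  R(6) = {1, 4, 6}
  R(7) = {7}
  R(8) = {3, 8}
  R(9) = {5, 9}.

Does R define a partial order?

No

Reflexive: yes — every world is R-related to itself.
Transitive: yes — every two-step R-path is closed by a direct edge.
Antisymmetric: no — 0 R 2 and 2 R 0 with 0 ≠ 2.
So R is not a partial order.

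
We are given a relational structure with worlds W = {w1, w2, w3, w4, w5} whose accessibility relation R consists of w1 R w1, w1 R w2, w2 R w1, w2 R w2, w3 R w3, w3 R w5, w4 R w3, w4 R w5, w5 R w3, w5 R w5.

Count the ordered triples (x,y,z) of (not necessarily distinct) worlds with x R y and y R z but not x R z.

R is transitive; there are no such tuples.

0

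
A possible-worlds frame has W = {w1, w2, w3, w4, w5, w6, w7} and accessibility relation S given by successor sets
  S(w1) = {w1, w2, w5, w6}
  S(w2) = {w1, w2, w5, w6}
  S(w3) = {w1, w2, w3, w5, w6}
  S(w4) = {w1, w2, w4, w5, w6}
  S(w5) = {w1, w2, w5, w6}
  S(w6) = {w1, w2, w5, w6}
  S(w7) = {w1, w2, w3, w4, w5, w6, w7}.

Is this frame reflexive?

Reflexive: yes — every world is S-related to itself.

Yes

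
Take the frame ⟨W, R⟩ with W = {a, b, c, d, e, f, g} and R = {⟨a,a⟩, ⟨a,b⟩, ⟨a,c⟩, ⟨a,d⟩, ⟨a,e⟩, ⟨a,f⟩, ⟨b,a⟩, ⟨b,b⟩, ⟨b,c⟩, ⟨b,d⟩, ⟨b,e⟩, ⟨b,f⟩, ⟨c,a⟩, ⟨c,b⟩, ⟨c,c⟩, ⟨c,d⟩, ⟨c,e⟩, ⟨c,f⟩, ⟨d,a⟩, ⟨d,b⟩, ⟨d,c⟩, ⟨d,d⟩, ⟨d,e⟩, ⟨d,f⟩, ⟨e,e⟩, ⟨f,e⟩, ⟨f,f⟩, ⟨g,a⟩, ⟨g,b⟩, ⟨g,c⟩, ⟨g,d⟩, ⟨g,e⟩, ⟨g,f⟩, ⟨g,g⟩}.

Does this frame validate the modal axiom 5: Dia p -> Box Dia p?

No

By correspondence theory, 5 is valid on a frame iff R is Euclidean.
Euclidean: no — a R e and a R b, but not e R b.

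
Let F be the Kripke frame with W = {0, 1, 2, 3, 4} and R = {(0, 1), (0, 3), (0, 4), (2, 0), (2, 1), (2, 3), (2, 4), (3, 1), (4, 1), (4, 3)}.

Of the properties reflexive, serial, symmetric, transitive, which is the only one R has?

transitive

Reflexive: no — 0 is not related to itself.
Serial: no — 1 has no R-successor.
Symmetric: no — 0 R 1 but not 1 R 0.
Transitive: yes — every two-step R-path is closed by a direct edge.
Only transitive holds.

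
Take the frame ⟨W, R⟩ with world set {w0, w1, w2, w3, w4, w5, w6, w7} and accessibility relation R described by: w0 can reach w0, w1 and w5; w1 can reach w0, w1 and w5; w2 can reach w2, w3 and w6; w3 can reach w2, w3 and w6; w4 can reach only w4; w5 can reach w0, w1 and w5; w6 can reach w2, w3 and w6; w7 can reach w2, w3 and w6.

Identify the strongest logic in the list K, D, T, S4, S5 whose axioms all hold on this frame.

D

Serial (axiom D): yes — every world has a successor (e.g. w0 R w0).
Reflexive (axiom T): no — w7 is not related to itself.
Transitive (axiom 4): yes — every two-step R-path is closed by a direct edge.
Euclidean (axiom 5): yes — any two successors of a common world are R-related.
So F validates K, D; T would additionally require R to be reflexive. The strongest is D.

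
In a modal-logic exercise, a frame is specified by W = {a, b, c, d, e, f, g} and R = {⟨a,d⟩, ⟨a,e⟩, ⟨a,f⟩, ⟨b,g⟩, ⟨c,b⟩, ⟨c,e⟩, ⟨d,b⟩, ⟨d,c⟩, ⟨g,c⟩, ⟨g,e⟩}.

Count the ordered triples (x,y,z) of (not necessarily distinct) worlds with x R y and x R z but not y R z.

20

Enumerating: (a,d,d), (a,d,e), (a,d,f), (a,e,d), (a,e,e), (a,e,f), (a,f,d), (a,f,e), (a,f,f), (b,g,g), (c,b,b), (c,b,e), … and 8 more.
Total: 20.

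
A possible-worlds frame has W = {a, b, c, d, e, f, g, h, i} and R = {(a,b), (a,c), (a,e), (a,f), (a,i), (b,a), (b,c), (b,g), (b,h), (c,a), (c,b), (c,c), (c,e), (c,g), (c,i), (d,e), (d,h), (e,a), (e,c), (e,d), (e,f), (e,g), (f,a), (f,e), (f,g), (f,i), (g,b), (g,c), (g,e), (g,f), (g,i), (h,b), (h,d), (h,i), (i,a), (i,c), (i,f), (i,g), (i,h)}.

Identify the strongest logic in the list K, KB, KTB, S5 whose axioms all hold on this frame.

Symmetric (axiom B): yes — every pair in R has its reverse in R.
Reflexive (axiom T): no — a is not related to itself.
Euclidean (axiom 5): no — a R b and a R e, but not b R e.
So F validates K, KB; KTB would additionally require R to be reflexive. The strongest is KB.

KB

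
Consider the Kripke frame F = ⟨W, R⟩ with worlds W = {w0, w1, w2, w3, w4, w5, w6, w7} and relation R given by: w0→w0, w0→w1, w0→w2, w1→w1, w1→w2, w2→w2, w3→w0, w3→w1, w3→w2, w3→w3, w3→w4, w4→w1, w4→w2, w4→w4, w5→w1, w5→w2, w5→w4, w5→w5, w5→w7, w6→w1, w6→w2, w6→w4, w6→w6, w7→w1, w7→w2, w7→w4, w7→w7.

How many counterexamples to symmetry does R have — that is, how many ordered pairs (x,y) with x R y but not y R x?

19

Enumerating: (w0,w1), (w0,w2), (w1,w2), (w3,w0), (w3,w1), (w3,w2), (w3,w4), (w4,w1), (w4,w2), (w5,w1), (w5,w2), (w5,w4), … and 7 more.
Total: 19.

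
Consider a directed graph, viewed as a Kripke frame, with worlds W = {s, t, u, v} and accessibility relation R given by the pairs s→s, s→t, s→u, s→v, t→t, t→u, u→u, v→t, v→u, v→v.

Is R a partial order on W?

Yes

Reflexive: yes — every world is R-related to itself.
Transitive: yes — every two-step R-path is closed by a direct edge.
Antisymmetric: yes — no distinct pair is related both ways.
So R is a partial order.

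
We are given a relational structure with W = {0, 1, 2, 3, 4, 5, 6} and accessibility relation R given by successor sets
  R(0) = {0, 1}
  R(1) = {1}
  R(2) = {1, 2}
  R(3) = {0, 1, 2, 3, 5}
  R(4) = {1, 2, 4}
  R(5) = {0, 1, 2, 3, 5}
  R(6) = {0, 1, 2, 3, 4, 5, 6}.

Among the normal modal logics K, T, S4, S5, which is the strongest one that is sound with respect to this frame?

S4

Reflexive (axiom T): yes — every world is R-related to itself.
Transitive (axiom 4): yes — every two-step R-path is closed by a direct edge.
Euclidean (axiom 5): no — 3 R 0 and 3 R 2, but not 0 R 2.
So F validates K, T, S4; S5 would additionally require R to be Euclidean. The strongest is S4.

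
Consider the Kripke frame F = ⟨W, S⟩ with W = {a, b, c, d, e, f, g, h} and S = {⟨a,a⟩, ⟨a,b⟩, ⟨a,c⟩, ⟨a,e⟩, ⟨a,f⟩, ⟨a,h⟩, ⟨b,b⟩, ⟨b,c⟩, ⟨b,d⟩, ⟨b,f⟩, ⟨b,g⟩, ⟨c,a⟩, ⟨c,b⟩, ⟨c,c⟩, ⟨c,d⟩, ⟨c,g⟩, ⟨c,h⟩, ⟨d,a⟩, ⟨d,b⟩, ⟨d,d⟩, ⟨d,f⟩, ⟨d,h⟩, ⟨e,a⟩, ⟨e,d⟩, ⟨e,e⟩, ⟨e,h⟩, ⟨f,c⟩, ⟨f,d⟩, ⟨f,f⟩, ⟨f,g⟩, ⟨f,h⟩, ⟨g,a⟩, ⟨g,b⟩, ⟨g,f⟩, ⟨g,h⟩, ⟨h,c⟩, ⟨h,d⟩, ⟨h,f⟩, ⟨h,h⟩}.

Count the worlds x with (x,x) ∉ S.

Enumerating: g.

1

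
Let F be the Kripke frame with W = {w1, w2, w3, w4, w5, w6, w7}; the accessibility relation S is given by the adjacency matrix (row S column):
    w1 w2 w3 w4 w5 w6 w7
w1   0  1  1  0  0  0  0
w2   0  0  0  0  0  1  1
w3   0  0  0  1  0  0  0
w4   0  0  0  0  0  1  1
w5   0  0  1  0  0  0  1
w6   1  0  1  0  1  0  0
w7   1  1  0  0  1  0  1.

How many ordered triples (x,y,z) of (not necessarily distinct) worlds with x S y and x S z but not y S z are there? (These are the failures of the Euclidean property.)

30

Enumerating: (w1,w2,w2), (w1,w2,w3), (w1,w3,w2), (w1,w3,w3), (w2,w6,w6), (w2,w6,w7), (w2,w7,w6), (w3,w4,w4), (w4,w6,w6), (w4,w6,w7), (w4,w7,w6), (w5,w3,w3), … and 18 more.
Total: 30.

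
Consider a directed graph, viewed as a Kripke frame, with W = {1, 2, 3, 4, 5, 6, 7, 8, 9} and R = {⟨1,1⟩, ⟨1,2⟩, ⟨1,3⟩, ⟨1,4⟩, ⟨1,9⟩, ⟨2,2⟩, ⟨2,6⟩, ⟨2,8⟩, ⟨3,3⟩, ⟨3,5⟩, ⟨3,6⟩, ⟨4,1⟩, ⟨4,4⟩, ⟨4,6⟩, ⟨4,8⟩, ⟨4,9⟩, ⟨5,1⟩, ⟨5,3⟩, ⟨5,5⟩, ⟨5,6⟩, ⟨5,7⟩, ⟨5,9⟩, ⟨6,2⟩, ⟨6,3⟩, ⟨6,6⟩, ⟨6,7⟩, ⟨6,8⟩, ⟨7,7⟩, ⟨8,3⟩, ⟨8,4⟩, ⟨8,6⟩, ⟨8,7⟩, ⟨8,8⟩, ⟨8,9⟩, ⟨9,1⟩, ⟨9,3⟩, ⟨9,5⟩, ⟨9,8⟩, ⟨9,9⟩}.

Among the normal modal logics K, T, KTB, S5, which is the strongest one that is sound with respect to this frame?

Reflexive (axiom T): yes — every world is R-related to itself.
Symmetric (axiom B): no — 1 R 2 but not 2 R 1.
Euclidean (axiom 5): no — 1 R 2 and 1 R 3, but not 2 R 3.
So F validates K, T; KTB would additionally require R to be symmetric. The strongest is T.

T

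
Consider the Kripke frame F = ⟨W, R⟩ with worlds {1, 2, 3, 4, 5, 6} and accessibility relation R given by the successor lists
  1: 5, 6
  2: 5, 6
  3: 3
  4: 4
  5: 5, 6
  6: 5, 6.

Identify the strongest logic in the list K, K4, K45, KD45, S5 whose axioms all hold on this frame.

KD45

Transitive (axiom 4): yes — every two-step R-path is closed by a direct edge.
Euclidean (axiom 5): yes — any two successors of a common world are R-related.
Serial (axiom D): yes — every world has a successor (e.g. 1 R 5).
Reflexive (axiom T): no — 1 is not related to itself.
So F validates K, K4, K45, KD45; S5 would additionally require R to be reflexive. The strongest is KD45.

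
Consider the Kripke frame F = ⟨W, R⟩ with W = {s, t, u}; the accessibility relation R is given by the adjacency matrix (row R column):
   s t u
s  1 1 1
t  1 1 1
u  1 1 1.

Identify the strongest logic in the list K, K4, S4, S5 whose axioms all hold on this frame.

S5

Transitive (axiom 4): yes — every two-step R-path is closed by a direct edge.
Reflexive (axiom T): yes — every world is R-related to itself.
Euclidean (axiom 5): yes — any two successors of a common world are R-related.
So F validates K, K4, S4, S5. The strongest is S5.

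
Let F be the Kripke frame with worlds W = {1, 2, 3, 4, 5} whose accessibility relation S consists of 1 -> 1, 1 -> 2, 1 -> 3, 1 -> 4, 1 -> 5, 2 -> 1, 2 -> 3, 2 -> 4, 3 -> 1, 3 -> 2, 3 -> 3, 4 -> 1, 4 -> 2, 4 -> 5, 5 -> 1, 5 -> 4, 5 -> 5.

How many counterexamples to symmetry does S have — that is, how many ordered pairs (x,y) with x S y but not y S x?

0

S is symmetric; there are no such tuples.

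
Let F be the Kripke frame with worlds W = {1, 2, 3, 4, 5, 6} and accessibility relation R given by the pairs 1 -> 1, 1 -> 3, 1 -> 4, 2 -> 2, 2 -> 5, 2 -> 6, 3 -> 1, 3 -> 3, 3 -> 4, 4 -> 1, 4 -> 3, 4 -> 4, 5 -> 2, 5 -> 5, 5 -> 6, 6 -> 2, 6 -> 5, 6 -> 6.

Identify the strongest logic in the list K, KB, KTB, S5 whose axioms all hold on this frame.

Symmetric (axiom B): yes — every pair in R has its reverse in R.
Reflexive (axiom T): yes — every world is R-related to itself.
Euclidean (axiom 5): yes — any two successors of a common world are R-related.
So F validates K, KB, KTB, S5. The strongest is S5.

S5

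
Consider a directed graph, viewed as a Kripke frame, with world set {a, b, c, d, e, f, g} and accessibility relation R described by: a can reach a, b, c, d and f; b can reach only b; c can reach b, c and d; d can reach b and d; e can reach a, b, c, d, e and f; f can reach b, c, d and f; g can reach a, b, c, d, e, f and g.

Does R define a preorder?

Yes

Reflexive: yes — every world is R-related to itself.
Transitive: yes — every two-step R-path is closed by a direct edge.
So R is a preorder.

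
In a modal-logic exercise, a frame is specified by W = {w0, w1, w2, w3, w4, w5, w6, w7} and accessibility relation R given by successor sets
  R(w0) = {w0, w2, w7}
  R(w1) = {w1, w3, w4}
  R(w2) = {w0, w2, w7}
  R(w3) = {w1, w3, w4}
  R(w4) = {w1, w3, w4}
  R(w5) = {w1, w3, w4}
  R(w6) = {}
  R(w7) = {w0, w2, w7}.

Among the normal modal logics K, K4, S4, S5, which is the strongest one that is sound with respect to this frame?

K4

Transitive (axiom 4): yes — every two-step R-path is closed by a direct edge.
Reflexive (axiom T): no — w5 is not related to itself.
Euclidean (axiom 5): yes — any two successors of a common world are R-related.
So F validates K, K4; S4 would additionally require R to be reflexive. The strongest is K4.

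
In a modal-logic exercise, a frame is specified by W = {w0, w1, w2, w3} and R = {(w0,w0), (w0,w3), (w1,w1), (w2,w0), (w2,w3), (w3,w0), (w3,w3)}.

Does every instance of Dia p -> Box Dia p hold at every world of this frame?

The schema 5 characterises exactly the Euclidean frames.
Euclidean: yes — any two successors of a common world are R-related.

Yes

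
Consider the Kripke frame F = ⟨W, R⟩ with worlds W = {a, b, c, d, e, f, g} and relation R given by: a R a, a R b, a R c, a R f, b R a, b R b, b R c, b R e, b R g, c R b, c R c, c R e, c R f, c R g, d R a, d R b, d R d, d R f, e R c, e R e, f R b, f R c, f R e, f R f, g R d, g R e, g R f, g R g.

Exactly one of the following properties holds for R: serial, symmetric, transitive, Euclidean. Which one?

serial

Serial: yes — every world has a successor (e.g. a R a).
Symmetric: no — a R c but not c R a.
Transitive: no — a R b and b R e, but not a R e.
Euclidean: no — a R b and a R f, but not b R f.
Only serial holds.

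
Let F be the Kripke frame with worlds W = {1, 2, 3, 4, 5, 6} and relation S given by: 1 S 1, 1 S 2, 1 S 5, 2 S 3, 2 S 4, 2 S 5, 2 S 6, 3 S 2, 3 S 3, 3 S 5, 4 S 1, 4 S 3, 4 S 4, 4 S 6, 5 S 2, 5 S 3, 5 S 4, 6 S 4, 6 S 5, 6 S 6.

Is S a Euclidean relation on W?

No

Euclidean: no — 2 S 3 and 2 S 4, but not 3 S 4.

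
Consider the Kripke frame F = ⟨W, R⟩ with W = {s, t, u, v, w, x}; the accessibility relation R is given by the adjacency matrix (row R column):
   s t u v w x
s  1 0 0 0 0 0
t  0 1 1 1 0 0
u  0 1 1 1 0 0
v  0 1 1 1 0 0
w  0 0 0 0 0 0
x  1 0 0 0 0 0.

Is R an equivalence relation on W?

Reflexive: no — w is not related to itself.
Symmetric: no — x R s but not s R x.
Transitive: yes — every two-step R-path is closed by a direct edge.
So R is not an equivalence relation.

No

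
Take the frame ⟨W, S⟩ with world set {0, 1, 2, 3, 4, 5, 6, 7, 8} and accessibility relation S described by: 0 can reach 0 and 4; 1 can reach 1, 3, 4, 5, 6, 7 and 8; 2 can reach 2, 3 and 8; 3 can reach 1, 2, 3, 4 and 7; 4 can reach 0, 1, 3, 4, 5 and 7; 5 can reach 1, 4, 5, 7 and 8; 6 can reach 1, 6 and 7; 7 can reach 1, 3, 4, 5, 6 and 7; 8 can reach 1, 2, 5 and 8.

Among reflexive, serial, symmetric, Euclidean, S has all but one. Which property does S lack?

Reflexive: yes — every world is S-related to itself.
Serial: yes — every world has a successor (e.g. 0 S 0).
Symmetric: yes — every pair in S has its reverse in S.
Euclidean: no — 1 S 3 and 1 S 5, but not 3 S 5.
Only Euclidean fails.

Euclidean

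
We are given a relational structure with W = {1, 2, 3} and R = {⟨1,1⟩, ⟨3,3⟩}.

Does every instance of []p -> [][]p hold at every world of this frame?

Yes

The schema 4 characterises exactly the transitive frames.
Transitive: yes — every two-step R-path is closed by a direct edge.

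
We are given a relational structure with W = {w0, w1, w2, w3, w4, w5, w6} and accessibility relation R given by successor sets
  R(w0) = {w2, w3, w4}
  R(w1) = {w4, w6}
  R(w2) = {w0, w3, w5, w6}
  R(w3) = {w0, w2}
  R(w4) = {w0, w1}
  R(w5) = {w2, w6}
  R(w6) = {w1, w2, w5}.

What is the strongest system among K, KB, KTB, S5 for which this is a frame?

Symmetric (axiom B): yes — every pair in R has its reverse in R.
Reflexive (axiom T): no — w0 is not related to itself.
Euclidean (axiom 5): no — w0 R w2 and w0 R w4, but not w2 R w4.
So F validates K, KB; KTB would additionally require R to be reflexive. The strongest is KB.

KB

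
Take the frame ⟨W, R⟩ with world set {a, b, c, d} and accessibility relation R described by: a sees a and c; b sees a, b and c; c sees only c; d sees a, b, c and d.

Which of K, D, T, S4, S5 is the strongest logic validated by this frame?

Serial (axiom D): yes — every world has a successor (e.g. a R a).
Reflexive (axiom T): yes — every world is R-related to itself.
Transitive (axiom 4): yes — every two-step R-path is closed by a direct edge.
Euclidean (axiom 5): no — b R c and b R a, but not c R a.
So F validates K, D, T, S4; S5 would additionally require R to be Euclidean. The strongest is S4.

S4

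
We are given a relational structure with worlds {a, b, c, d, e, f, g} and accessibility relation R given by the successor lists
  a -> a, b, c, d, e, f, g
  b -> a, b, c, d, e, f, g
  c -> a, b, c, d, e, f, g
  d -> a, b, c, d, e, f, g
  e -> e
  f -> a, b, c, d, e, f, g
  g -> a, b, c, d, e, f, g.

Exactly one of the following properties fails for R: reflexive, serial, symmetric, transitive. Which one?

Reflexive: yes — every world is R-related to itself.
Serial: yes — every world has a successor (e.g. a R a).
Symmetric: no — a R e but not e R a.
Transitive: yes — every two-step R-path is closed by a direct edge.
Only symmetric fails.

symmetric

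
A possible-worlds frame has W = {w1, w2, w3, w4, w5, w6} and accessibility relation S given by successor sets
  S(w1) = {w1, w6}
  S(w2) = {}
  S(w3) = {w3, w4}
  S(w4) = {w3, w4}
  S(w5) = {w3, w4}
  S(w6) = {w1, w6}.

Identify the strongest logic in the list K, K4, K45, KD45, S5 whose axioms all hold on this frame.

Transitive (axiom 4): yes — every two-step S-path is closed by a direct edge.
Euclidean (axiom 5): yes — any two successors of a common world are S-related.
Serial (axiom D): no — w2 has no S-successor.
Reflexive (axiom T): no — w2 is not related to itself.
So F validates K, K4, K45; KD45 would additionally require S to be serial. The strongest is K45.

K45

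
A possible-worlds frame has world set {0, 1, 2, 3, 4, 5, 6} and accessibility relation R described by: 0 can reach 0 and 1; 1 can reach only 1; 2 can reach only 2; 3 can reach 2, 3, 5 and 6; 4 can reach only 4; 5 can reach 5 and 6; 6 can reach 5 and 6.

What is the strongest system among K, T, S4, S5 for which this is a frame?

Reflexive (axiom T): yes — every world is R-related to itself.
Transitive (axiom 4): yes — every two-step R-path is closed by a direct edge.
Euclidean (axiom 5): no — 3 R 2 and 3 R 5, but not 2 R 5.
So F validates K, T, S4; S5 would additionally require R to be Euclidean. The strongest is S4.

S4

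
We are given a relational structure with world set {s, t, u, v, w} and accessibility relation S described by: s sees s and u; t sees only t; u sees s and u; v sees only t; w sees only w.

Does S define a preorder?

Reflexive: no — v is not related to itself.
Transitive: yes — every two-step S-path is closed by a direct edge.
So S is not a preorder.

No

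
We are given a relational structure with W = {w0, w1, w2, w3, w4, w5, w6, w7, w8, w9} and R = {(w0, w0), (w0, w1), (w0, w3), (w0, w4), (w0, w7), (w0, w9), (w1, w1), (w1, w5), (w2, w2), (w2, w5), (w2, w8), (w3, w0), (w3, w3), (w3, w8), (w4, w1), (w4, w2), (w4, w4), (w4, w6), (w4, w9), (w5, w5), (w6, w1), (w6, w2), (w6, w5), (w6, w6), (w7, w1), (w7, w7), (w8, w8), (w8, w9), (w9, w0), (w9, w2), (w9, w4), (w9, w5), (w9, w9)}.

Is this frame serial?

Yes

Serial: yes — every world has a successor (e.g. w0 R w0).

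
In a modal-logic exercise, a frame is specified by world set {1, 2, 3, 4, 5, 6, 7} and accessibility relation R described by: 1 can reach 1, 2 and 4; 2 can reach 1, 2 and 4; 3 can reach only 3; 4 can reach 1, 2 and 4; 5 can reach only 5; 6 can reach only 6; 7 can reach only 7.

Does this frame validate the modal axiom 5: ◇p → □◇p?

Yes

By correspondence theory, 5 is valid on a frame iff R is Euclidean.
Euclidean: yes — any two successors of a common world are R-related.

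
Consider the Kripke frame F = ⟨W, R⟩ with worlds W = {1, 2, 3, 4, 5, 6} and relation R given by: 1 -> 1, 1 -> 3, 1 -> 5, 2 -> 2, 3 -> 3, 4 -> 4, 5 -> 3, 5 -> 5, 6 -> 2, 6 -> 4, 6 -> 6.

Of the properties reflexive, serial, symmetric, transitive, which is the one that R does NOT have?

symmetric

Reflexive: yes — every world is R-related to itself.
Serial: yes — every world has a successor (e.g. 1 R 1).
Symmetric: no — 1 R 3 but not 3 R 1.
Transitive: yes — every two-step R-path is closed by a direct edge.
Only symmetric fails.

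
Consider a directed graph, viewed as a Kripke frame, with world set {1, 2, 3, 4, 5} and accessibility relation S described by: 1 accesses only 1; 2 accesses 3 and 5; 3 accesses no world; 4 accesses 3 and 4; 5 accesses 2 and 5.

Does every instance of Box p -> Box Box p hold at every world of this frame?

No

By correspondence theory, 4 is valid on a frame iff S is transitive.
Transitive: no — 5 S 2 and 2 S 3, but not 5 S 3.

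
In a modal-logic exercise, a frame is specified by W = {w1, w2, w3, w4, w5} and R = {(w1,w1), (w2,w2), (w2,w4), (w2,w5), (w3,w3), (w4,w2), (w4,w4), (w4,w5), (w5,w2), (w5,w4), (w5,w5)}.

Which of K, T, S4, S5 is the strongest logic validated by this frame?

S5

Reflexive (axiom T): yes — every world is R-related to itself.
Transitive (axiom 4): yes — every two-step R-path is closed by a direct edge.
Euclidean (axiom 5): yes — any two successors of a common world are R-related.
So F validates K, T, S4, S5. The strongest is S5.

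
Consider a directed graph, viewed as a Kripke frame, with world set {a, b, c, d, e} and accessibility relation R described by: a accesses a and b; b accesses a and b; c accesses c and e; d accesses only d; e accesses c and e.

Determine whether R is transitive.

Yes

Transitive: yes — every two-step R-path is closed by a direct edge.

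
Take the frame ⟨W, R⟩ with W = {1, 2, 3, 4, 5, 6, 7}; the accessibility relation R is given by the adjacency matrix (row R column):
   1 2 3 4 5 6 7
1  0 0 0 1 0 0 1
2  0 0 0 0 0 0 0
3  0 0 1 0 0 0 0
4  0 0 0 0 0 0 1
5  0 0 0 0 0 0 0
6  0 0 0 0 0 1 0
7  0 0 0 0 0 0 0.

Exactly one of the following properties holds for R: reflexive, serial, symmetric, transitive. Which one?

Reflexive: no — 1 is not related to itself.
Serial: no — 2 has no R-successor.
Symmetric: no — 1 R 4 but not 4 R 1.
Transitive: yes — every two-step R-path is closed by a direct edge.
Only transitive holds.

transitive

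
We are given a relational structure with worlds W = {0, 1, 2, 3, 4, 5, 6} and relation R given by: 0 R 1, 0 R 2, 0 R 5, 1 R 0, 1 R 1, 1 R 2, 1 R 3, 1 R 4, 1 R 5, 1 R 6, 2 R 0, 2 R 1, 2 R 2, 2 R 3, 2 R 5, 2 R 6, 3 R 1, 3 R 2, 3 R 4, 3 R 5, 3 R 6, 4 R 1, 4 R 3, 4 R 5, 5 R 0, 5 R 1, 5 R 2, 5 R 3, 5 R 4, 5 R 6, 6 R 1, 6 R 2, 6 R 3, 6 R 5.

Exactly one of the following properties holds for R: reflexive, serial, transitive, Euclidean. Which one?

Reflexive: no — 0 is not related to itself.
Serial: yes — every world has a successor (e.g. 0 R 1).
Transitive: no — 0 R 1 and 1 R 3, but not 0 R 3.
Euclidean: no — 1 R 0 and 1 R 3, but not 0 R 3.
Only serial holds.

serial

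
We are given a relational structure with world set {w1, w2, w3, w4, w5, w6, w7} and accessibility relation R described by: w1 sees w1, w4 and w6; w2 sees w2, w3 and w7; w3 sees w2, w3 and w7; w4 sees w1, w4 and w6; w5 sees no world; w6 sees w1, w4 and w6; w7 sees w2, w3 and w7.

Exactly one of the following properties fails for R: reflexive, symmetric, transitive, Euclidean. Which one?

reflexive

Reflexive: no — w5 is not related to itself.
Symmetric: yes — every pair in R has its reverse in R.
Transitive: yes — every two-step R-path is closed by a direct edge.
Euclidean: yes — any two successors of a common world are R-related.
Only reflexive fails.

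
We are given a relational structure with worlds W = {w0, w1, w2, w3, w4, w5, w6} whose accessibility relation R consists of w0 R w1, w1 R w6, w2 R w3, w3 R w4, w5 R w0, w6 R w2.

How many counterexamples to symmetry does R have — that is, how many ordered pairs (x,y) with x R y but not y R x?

6

Enumerating: (w0,w1), (w1,w6), (w2,w3), (w3,w4), (w5,w0), (w6,w2).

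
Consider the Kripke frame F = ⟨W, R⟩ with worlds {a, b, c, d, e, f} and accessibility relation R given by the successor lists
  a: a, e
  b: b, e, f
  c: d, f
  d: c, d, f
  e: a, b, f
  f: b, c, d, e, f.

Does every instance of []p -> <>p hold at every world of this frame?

Yes

The schema D characterises exactly the serial frames.
Serial: yes — every world has a successor (e.g. a R a).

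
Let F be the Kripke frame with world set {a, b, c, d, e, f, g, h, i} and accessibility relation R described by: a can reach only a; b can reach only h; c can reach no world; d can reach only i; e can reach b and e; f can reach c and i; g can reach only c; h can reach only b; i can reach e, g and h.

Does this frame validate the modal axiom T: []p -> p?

By correspondence theory, T is valid on a frame iff R is reflexive.
Reflexive: no — b is not related to itself.

No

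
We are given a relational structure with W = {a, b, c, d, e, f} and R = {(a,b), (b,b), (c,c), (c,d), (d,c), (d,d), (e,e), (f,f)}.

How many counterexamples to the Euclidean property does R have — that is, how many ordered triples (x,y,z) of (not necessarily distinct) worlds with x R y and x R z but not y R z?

R is Euclidean; there are no such tuples.

0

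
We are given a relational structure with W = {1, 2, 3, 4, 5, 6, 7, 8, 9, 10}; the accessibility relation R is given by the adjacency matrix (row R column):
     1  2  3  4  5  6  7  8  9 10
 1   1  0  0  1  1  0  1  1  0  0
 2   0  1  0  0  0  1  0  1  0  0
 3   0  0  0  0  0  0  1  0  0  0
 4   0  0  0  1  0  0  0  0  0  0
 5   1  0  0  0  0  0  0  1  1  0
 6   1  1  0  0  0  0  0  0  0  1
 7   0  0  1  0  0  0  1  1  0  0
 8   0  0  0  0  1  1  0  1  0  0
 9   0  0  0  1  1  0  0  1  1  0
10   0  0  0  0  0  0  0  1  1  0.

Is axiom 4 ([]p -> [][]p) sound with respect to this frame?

By correspondence theory, 4 is valid on a frame iff R is transitive.
Transitive: no — 1 R 5 and 5 R 9, but not 1 R 9.

No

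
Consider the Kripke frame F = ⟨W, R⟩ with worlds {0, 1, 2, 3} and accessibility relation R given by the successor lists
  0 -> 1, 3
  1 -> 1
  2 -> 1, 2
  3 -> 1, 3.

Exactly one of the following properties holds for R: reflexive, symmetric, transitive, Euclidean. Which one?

Reflexive: no — 0 is not related to itself.
Symmetric: no — 0 R 1 but not 1 R 0.
Transitive: yes — every two-step R-path is closed by a direct edge.
Euclidean: no — 0 R 1 and 0 R 3, but not 1 R 3.
Only transitive holds.

transitive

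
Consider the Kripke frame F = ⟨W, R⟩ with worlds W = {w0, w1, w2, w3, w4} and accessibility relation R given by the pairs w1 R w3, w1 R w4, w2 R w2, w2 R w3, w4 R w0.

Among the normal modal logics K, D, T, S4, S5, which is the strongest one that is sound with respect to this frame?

K

Serial (axiom D): no — w0 has no R-successor.
Reflexive (axiom T): no — w0 is not related to itself.
Transitive (axiom 4): no — w1 R w4 and w4 R w0, but not w1 R w0.
Euclidean (axiom 5): no — w1 R w3 and w1 R w4, but not w3 R w4.
So F validates K; D would additionally require R to be serial. The strongest is K.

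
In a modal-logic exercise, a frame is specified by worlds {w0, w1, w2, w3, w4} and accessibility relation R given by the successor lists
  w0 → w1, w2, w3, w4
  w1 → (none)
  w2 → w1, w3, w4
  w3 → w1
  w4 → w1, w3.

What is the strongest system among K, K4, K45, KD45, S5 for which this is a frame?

Transitive (axiom 4): yes — every two-step R-path is closed by a direct edge.
Euclidean (axiom 5): no — w0 R w1 and w0 R w2, but not w1 R w2.
Serial (axiom D): no — w1 has no R-successor.
Reflexive (axiom T): no — w0 is not related to itself.
So F validates K, K4; K45 would additionally require R to be Euclidean. The strongest is K4.

K4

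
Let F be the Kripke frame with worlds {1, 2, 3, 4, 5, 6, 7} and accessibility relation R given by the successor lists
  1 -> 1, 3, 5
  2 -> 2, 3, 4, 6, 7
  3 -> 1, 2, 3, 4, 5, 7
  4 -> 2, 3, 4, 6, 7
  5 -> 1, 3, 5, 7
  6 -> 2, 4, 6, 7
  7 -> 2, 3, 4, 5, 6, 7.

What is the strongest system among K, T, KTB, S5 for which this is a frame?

KTB

Reflexive (axiom T): yes — every world is R-related to itself.
Symmetric (axiom B): yes — every pair in R has its reverse in R.
Euclidean (axiom 5): no — 2 R 3 and 2 R 6, but not 3 R 6.
So F validates K, T, KTB; S5 would additionally require R to be Euclidean. The strongest is KTB.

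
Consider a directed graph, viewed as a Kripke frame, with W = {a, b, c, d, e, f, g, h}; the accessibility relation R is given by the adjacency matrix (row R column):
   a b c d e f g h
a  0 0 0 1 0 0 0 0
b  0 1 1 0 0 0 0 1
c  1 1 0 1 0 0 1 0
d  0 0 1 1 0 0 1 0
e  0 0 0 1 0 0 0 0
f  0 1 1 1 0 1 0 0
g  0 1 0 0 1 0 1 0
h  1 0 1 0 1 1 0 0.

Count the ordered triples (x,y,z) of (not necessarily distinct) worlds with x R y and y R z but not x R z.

32

Enumerating: (a,d,c), (a,d,g), (b,c,a), (b,c,d), (b,c,g), (b,h,a), (b,h,e), (b,h,f), (c,b,c), (c,b,h), (c,d,c), (c,g,e), … and 20 more.
Total: 32.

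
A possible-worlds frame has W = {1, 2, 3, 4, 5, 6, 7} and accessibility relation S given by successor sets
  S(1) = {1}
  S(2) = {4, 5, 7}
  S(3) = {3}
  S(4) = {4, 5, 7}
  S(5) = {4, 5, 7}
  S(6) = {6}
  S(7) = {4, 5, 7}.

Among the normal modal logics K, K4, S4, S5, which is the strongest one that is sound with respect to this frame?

K4

Transitive (axiom 4): yes — every two-step S-path is closed by a direct edge.
Reflexive (axiom T): no — 2 is not related to itself.
Euclidean (axiom 5): yes — any two successors of a common world are S-related.
So F validates K, K4; S4 would additionally require S to be reflexive. The strongest is K4.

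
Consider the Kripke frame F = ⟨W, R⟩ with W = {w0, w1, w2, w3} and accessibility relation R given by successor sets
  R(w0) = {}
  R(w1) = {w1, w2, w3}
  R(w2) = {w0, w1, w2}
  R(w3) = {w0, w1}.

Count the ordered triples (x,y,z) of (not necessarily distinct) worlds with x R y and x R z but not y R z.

10

Enumerating: (w1,w2,w3), (w1,w3,w2), (w1,w3,w3), (w2,w0,w0), (w2,w0,w1), (w2,w0,w2), (w2,w1,w0), (w3,w0,w0), (w3,w0,w1), (w3,w1,w0).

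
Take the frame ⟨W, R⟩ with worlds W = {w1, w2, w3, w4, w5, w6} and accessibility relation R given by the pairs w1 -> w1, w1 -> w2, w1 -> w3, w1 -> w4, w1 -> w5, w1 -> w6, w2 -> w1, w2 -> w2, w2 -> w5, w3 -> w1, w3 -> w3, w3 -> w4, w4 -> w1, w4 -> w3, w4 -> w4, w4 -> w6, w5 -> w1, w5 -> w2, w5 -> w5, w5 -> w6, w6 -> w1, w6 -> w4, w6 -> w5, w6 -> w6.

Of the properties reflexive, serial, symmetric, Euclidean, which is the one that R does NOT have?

Euclidean

Reflexive: yes — every world is R-related to itself.
Serial: yes — every world has a successor (e.g. w1 R w1).
Symmetric: yes — every pair in R has its reverse in R.
Euclidean: no — w1 R w2 and w1 R w3, but not w2 R w3.
Only Euclidean fails.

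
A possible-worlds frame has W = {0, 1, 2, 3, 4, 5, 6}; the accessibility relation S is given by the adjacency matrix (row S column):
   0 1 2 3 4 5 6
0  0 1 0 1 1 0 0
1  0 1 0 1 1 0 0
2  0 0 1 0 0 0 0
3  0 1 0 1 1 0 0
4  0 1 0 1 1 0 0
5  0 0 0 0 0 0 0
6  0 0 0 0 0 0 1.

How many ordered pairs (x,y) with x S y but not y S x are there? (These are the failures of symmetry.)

3

Enumerating: (0,1), (0,3), (0,4).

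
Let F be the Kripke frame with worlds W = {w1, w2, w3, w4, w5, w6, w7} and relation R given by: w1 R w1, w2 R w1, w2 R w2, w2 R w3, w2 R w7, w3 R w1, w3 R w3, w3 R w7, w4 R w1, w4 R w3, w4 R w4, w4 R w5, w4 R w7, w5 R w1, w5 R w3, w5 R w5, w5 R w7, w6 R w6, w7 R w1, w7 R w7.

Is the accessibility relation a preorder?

Reflexive: yes — every world is R-related to itself.
Transitive: yes — every two-step R-path is closed by a direct edge.
So R is a preorder.

Yes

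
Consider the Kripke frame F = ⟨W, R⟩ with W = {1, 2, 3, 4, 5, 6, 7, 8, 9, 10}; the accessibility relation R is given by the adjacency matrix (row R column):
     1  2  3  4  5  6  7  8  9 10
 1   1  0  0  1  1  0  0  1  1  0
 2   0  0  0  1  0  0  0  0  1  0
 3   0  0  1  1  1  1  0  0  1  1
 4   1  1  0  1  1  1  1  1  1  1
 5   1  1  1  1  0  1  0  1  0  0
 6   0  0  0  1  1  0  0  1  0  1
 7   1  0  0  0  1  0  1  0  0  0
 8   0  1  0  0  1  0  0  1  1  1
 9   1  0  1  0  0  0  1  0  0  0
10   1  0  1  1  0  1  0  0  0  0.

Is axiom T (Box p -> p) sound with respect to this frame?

By correspondence theory, T is valid on a frame iff R is reflexive.
Reflexive: no — 2 is not related to itself.

No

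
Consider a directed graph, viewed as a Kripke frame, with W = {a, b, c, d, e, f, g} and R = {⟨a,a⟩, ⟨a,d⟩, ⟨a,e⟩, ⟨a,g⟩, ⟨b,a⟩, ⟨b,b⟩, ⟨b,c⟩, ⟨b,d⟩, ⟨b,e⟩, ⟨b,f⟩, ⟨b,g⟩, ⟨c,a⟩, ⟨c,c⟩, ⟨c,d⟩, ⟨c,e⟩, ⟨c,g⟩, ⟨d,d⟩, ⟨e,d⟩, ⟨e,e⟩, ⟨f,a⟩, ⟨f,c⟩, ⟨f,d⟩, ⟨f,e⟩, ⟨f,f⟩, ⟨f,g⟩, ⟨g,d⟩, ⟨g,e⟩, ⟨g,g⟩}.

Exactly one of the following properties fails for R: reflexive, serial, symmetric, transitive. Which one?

Reflexive: yes — every world is R-related to itself.
Serial: yes — every world has a successor (e.g. a R a).
Symmetric: no — a R d but not d R a.
Transitive: yes — every two-step R-path is closed by a direct edge.
Only symmetric fails.

symmetric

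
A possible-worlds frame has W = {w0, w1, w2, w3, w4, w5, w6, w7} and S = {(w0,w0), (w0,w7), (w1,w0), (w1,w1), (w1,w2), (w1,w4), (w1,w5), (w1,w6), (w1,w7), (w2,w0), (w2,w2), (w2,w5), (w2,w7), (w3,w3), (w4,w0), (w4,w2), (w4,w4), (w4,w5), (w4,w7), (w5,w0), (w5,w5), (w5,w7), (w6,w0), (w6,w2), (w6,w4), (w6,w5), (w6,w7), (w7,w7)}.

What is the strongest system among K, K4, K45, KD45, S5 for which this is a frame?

Transitive (axiom 4): yes — every two-step S-path is closed by a direct edge.
Euclidean (axiom 5): no — w1 S w0 and w1 S w2, but not w0 S w2.
Serial (axiom D): yes — every world has a successor (e.g. w0 S w0).
Reflexive (axiom T): no — w6 is not related to itself.
So F validates K, K4; K45 would additionally require S to be Euclidean. The strongest is K4.

K4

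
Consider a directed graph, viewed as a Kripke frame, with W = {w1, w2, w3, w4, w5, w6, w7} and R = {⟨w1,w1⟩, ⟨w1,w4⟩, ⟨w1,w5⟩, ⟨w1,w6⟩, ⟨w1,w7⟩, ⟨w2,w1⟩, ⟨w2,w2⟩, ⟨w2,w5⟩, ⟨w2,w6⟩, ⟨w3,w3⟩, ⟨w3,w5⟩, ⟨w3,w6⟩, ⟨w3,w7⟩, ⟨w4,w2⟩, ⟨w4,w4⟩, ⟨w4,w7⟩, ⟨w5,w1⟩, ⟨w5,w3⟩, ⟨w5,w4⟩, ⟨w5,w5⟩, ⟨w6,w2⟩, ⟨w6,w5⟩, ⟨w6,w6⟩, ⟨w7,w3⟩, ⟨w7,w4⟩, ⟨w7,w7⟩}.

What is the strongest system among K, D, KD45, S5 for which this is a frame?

D

Serial (axiom D): yes — every world has a successor (e.g. w1 R w1).
Euclidean (axiom 5): no — w1 R w4 and w1 R w5, but not w4 R w5.
Transitive (axiom 4): no — w1 R w4 and w4 R w2, but not w1 R w2.
Reflexive (axiom T): yes — every world is R-related to itself.
So F validates K, D; KD45 would additionally require R to be Euclidean and transitive. The strongest is D.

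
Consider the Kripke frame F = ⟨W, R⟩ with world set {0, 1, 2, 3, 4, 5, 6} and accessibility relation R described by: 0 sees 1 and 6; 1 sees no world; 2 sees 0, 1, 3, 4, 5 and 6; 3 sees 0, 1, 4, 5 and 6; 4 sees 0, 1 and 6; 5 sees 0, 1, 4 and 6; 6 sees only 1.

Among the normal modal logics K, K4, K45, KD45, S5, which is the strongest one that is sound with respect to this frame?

K4

Transitive (axiom 4): yes — every two-step R-path is closed by a direct edge.
Euclidean (axiom 5): no — 0 R 1 and 0 R 6, but not 1 R 6.
Serial (axiom D): no — 1 has no R-successor.
Reflexive (axiom T): no — 0 is not related to itself.
So F validates K, K4; K45 would additionally require R to be Euclidean. The strongest is K4.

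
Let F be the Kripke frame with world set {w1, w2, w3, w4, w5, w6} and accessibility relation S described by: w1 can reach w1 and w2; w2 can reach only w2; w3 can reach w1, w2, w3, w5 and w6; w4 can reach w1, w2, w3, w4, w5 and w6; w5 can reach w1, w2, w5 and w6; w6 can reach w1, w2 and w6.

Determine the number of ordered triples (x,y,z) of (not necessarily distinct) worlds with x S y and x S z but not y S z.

35

Enumerating: (w1,w2,w1), (w3,w1,w3), (w3,w1,w5), (w3,w1,w6), (w3,w2,w1), (w3,w2,w3), (w3,w2,w5), (w3,w2,w6), (w3,w5,w3), (w3,w6,w3), (w3,w6,w5), (w4,w1,w3), … and 23 more.
Total: 35.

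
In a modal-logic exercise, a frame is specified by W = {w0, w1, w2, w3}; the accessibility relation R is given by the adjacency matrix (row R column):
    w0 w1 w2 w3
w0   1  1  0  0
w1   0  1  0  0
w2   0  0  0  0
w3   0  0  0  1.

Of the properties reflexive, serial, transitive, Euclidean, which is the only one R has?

Reflexive: no — w2 is not related to itself.
Serial: no — w2 has no R-successor.
Transitive: yes — every two-step R-path is closed by a direct edge.
Euclidean: no — w0 R w1 and w0 R w0, but not w1 R w0.
Only transitive holds.

transitive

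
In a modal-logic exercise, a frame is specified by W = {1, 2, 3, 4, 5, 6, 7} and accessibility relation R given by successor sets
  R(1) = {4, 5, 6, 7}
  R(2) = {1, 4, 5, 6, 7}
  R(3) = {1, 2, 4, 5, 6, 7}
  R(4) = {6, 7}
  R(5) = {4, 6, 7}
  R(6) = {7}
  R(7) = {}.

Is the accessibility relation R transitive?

Transitive: yes — every two-step R-path is closed by a direct edge.

Yes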